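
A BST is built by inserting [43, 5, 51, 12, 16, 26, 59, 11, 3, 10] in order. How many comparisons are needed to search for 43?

Search path for 43: 43
Found: True
Comparisons: 1


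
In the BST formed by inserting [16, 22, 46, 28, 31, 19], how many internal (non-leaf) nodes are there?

Tree built from: [16, 22, 46, 28, 31, 19]
Tree (level-order array): [16, None, 22, 19, 46, None, None, 28, None, None, 31]
Rule: An internal node has at least one child.
Per-node child counts:
  node 16: 1 child(ren)
  node 22: 2 child(ren)
  node 19: 0 child(ren)
  node 46: 1 child(ren)
  node 28: 1 child(ren)
  node 31: 0 child(ren)
Matching nodes: [16, 22, 46, 28]
Count of internal (non-leaf) nodes: 4


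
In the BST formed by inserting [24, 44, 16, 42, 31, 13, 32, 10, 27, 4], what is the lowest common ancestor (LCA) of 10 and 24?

Tree insertion order: [24, 44, 16, 42, 31, 13, 32, 10, 27, 4]
Tree (level-order array): [24, 16, 44, 13, None, 42, None, 10, None, 31, None, 4, None, 27, 32]
In a BST, the LCA of p=10, q=24 is the first node v on the
root-to-leaf path with p <= v <= q (go left if both < v, right if both > v).
Walk from root:
  at 24: 10 <= 24 <= 24, this is the LCA
LCA = 24


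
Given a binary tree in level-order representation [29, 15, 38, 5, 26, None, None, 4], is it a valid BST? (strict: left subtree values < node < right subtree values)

Level-order array: [29, 15, 38, 5, 26, None, None, 4]
Validate using subtree bounds (lo, hi): at each node, require lo < value < hi,
then recurse left with hi=value and right with lo=value.
Preorder trace (stopping at first violation):
  at node 29 with bounds (-inf, +inf): OK
  at node 15 with bounds (-inf, 29): OK
  at node 5 with bounds (-inf, 15): OK
  at node 4 with bounds (-inf, 5): OK
  at node 26 with bounds (15, 29): OK
  at node 38 with bounds (29, +inf): OK
No violation found at any node.
Result: Valid BST


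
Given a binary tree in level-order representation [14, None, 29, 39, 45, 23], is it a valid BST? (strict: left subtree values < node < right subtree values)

Level-order array: [14, None, 29, 39, 45, 23]
Validate using subtree bounds (lo, hi): at each node, require lo < value < hi,
then recurse left with hi=value and right with lo=value.
Preorder trace (stopping at first violation):
  at node 14 with bounds (-inf, +inf): OK
  at node 29 with bounds (14, +inf): OK
  at node 39 with bounds (14, 29): VIOLATION
Node 39 violates its bound: not (14 < 39 < 29).
Result: Not a valid BST


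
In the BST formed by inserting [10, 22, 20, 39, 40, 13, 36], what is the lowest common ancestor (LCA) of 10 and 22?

Tree insertion order: [10, 22, 20, 39, 40, 13, 36]
Tree (level-order array): [10, None, 22, 20, 39, 13, None, 36, 40]
In a BST, the LCA of p=10, q=22 is the first node v on the
root-to-leaf path with p <= v <= q (go left if both < v, right if both > v).
Walk from root:
  at 10: 10 <= 10 <= 22, this is the LCA
LCA = 10


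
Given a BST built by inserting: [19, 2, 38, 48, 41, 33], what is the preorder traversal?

Tree insertion order: [19, 2, 38, 48, 41, 33]
Tree (level-order array): [19, 2, 38, None, None, 33, 48, None, None, 41]
Preorder traversal: [19, 2, 38, 33, 48, 41]


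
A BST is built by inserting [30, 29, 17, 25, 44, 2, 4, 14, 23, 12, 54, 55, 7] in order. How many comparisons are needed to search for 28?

Search path for 28: 30 -> 29 -> 17 -> 25
Found: False
Comparisons: 4


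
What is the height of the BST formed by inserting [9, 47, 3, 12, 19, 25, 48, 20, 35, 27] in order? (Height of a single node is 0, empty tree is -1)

Insertion order: [9, 47, 3, 12, 19, 25, 48, 20, 35, 27]
Tree (level-order array): [9, 3, 47, None, None, 12, 48, None, 19, None, None, None, 25, 20, 35, None, None, 27]
Compute height bottom-up (empty subtree = -1):
  height(3) = 1 + max(-1, -1) = 0
  height(20) = 1 + max(-1, -1) = 0
  height(27) = 1 + max(-1, -1) = 0
  height(35) = 1 + max(0, -1) = 1
  height(25) = 1 + max(0, 1) = 2
  height(19) = 1 + max(-1, 2) = 3
  height(12) = 1 + max(-1, 3) = 4
  height(48) = 1 + max(-1, -1) = 0
  height(47) = 1 + max(4, 0) = 5
  height(9) = 1 + max(0, 5) = 6
Height = 6


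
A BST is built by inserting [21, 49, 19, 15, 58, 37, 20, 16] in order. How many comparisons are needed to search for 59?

Search path for 59: 21 -> 49 -> 58
Found: False
Comparisons: 3


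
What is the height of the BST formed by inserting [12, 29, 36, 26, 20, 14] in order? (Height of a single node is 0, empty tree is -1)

Insertion order: [12, 29, 36, 26, 20, 14]
Tree (level-order array): [12, None, 29, 26, 36, 20, None, None, None, 14]
Compute height bottom-up (empty subtree = -1):
  height(14) = 1 + max(-1, -1) = 0
  height(20) = 1 + max(0, -1) = 1
  height(26) = 1 + max(1, -1) = 2
  height(36) = 1 + max(-1, -1) = 0
  height(29) = 1 + max(2, 0) = 3
  height(12) = 1 + max(-1, 3) = 4
Height = 4


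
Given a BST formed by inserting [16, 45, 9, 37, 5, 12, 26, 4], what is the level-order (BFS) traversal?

Tree insertion order: [16, 45, 9, 37, 5, 12, 26, 4]
Tree (level-order array): [16, 9, 45, 5, 12, 37, None, 4, None, None, None, 26]
BFS from the root, enqueuing left then right child of each popped node:
  queue [16] -> pop 16, enqueue [9, 45], visited so far: [16]
  queue [9, 45] -> pop 9, enqueue [5, 12], visited so far: [16, 9]
  queue [45, 5, 12] -> pop 45, enqueue [37], visited so far: [16, 9, 45]
  queue [5, 12, 37] -> pop 5, enqueue [4], visited so far: [16, 9, 45, 5]
  queue [12, 37, 4] -> pop 12, enqueue [none], visited so far: [16, 9, 45, 5, 12]
  queue [37, 4] -> pop 37, enqueue [26], visited so far: [16, 9, 45, 5, 12, 37]
  queue [4, 26] -> pop 4, enqueue [none], visited so far: [16, 9, 45, 5, 12, 37, 4]
  queue [26] -> pop 26, enqueue [none], visited so far: [16, 9, 45, 5, 12, 37, 4, 26]
Result: [16, 9, 45, 5, 12, 37, 4, 26]


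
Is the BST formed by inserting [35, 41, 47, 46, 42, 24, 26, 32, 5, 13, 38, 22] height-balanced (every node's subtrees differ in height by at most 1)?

Tree (level-order array): [35, 24, 41, 5, 26, 38, 47, None, 13, None, 32, None, None, 46, None, None, 22, None, None, 42]
Definition: a tree is height-balanced if, at every node, |h(left) - h(right)| <= 1 (empty subtree has height -1).
Bottom-up per-node check:
  node 22: h_left=-1, h_right=-1, diff=0 [OK], height=0
  node 13: h_left=-1, h_right=0, diff=1 [OK], height=1
  node 5: h_left=-1, h_right=1, diff=2 [FAIL (|-1-1|=2 > 1)], height=2
  node 32: h_left=-1, h_right=-1, diff=0 [OK], height=0
  node 26: h_left=-1, h_right=0, diff=1 [OK], height=1
  node 24: h_left=2, h_right=1, diff=1 [OK], height=3
  node 38: h_left=-1, h_right=-1, diff=0 [OK], height=0
  node 42: h_left=-1, h_right=-1, diff=0 [OK], height=0
  node 46: h_left=0, h_right=-1, diff=1 [OK], height=1
  node 47: h_left=1, h_right=-1, diff=2 [FAIL (|1--1|=2 > 1)], height=2
  node 41: h_left=0, h_right=2, diff=2 [FAIL (|0-2|=2 > 1)], height=3
  node 35: h_left=3, h_right=3, diff=0 [OK], height=4
Node 5 violates the condition: |-1 - 1| = 2 > 1.
Result: Not balanced


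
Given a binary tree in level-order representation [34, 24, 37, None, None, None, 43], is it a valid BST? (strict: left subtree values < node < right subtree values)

Level-order array: [34, 24, 37, None, None, None, 43]
Validate using subtree bounds (lo, hi): at each node, require lo < value < hi,
then recurse left with hi=value and right with lo=value.
Preorder trace (stopping at first violation):
  at node 34 with bounds (-inf, +inf): OK
  at node 24 with bounds (-inf, 34): OK
  at node 37 with bounds (34, +inf): OK
  at node 43 with bounds (37, +inf): OK
No violation found at any node.
Result: Valid BST


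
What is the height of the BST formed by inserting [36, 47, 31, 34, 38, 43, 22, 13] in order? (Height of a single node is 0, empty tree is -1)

Insertion order: [36, 47, 31, 34, 38, 43, 22, 13]
Tree (level-order array): [36, 31, 47, 22, 34, 38, None, 13, None, None, None, None, 43]
Compute height bottom-up (empty subtree = -1):
  height(13) = 1 + max(-1, -1) = 0
  height(22) = 1 + max(0, -1) = 1
  height(34) = 1 + max(-1, -1) = 0
  height(31) = 1 + max(1, 0) = 2
  height(43) = 1 + max(-1, -1) = 0
  height(38) = 1 + max(-1, 0) = 1
  height(47) = 1 + max(1, -1) = 2
  height(36) = 1 + max(2, 2) = 3
Height = 3


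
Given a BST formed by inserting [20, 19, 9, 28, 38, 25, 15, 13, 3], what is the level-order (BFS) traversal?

Tree insertion order: [20, 19, 9, 28, 38, 25, 15, 13, 3]
Tree (level-order array): [20, 19, 28, 9, None, 25, 38, 3, 15, None, None, None, None, None, None, 13]
BFS from the root, enqueuing left then right child of each popped node:
  queue [20] -> pop 20, enqueue [19, 28], visited so far: [20]
  queue [19, 28] -> pop 19, enqueue [9], visited so far: [20, 19]
  queue [28, 9] -> pop 28, enqueue [25, 38], visited so far: [20, 19, 28]
  queue [9, 25, 38] -> pop 9, enqueue [3, 15], visited so far: [20, 19, 28, 9]
  queue [25, 38, 3, 15] -> pop 25, enqueue [none], visited so far: [20, 19, 28, 9, 25]
  queue [38, 3, 15] -> pop 38, enqueue [none], visited so far: [20, 19, 28, 9, 25, 38]
  queue [3, 15] -> pop 3, enqueue [none], visited so far: [20, 19, 28, 9, 25, 38, 3]
  queue [15] -> pop 15, enqueue [13], visited so far: [20, 19, 28, 9, 25, 38, 3, 15]
  queue [13] -> pop 13, enqueue [none], visited so far: [20, 19, 28, 9, 25, 38, 3, 15, 13]
Result: [20, 19, 28, 9, 25, 38, 3, 15, 13]


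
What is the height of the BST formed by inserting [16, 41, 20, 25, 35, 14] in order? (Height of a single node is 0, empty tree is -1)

Insertion order: [16, 41, 20, 25, 35, 14]
Tree (level-order array): [16, 14, 41, None, None, 20, None, None, 25, None, 35]
Compute height bottom-up (empty subtree = -1):
  height(14) = 1 + max(-1, -1) = 0
  height(35) = 1 + max(-1, -1) = 0
  height(25) = 1 + max(-1, 0) = 1
  height(20) = 1 + max(-1, 1) = 2
  height(41) = 1 + max(2, -1) = 3
  height(16) = 1 + max(0, 3) = 4
Height = 4


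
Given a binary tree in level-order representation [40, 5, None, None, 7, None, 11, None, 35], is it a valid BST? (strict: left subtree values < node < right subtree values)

Level-order array: [40, 5, None, None, 7, None, 11, None, 35]
Validate using subtree bounds (lo, hi): at each node, require lo < value < hi,
then recurse left with hi=value and right with lo=value.
Preorder trace (stopping at first violation):
  at node 40 with bounds (-inf, +inf): OK
  at node 5 with bounds (-inf, 40): OK
  at node 7 with bounds (5, 40): OK
  at node 11 with bounds (7, 40): OK
  at node 35 with bounds (11, 40): OK
No violation found at any node.
Result: Valid BST


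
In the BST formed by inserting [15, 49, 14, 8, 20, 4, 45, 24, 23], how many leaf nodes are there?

Tree built from: [15, 49, 14, 8, 20, 4, 45, 24, 23]
Tree (level-order array): [15, 14, 49, 8, None, 20, None, 4, None, None, 45, None, None, 24, None, 23]
Rule: A leaf has 0 children.
Per-node child counts:
  node 15: 2 child(ren)
  node 14: 1 child(ren)
  node 8: 1 child(ren)
  node 4: 0 child(ren)
  node 49: 1 child(ren)
  node 20: 1 child(ren)
  node 45: 1 child(ren)
  node 24: 1 child(ren)
  node 23: 0 child(ren)
Matching nodes: [4, 23]
Count of leaf nodes: 2


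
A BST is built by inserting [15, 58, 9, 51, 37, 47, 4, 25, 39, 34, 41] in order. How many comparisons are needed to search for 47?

Search path for 47: 15 -> 58 -> 51 -> 37 -> 47
Found: True
Comparisons: 5


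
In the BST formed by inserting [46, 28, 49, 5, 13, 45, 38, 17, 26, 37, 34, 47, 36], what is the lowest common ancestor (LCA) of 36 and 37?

Tree insertion order: [46, 28, 49, 5, 13, 45, 38, 17, 26, 37, 34, 47, 36]
Tree (level-order array): [46, 28, 49, 5, 45, 47, None, None, 13, 38, None, None, None, None, 17, 37, None, None, 26, 34, None, None, None, None, 36]
In a BST, the LCA of p=36, q=37 is the first node v on the
root-to-leaf path with p <= v <= q (go left if both < v, right if both > v).
Walk from root:
  at 46: both 36 and 37 < 46, go left
  at 28: both 36 and 37 > 28, go right
  at 45: both 36 and 37 < 45, go left
  at 38: both 36 and 37 < 38, go left
  at 37: 36 <= 37 <= 37, this is the LCA
LCA = 37


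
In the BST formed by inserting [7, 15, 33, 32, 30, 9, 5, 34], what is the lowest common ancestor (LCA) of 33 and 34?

Tree insertion order: [7, 15, 33, 32, 30, 9, 5, 34]
Tree (level-order array): [7, 5, 15, None, None, 9, 33, None, None, 32, 34, 30]
In a BST, the LCA of p=33, q=34 is the first node v on the
root-to-leaf path with p <= v <= q (go left if both < v, right if both > v).
Walk from root:
  at 7: both 33 and 34 > 7, go right
  at 15: both 33 and 34 > 15, go right
  at 33: 33 <= 33 <= 34, this is the LCA
LCA = 33


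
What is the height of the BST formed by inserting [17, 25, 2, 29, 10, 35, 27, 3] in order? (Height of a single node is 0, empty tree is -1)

Insertion order: [17, 25, 2, 29, 10, 35, 27, 3]
Tree (level-order array): [17, 2, 25, None, 10, None, 29, 3, None, 27, 35]
Compute height bottom-up (empty subtree = -1):
  height(3) = 1 + max(-1, -1) = 0
  height(10) = 1 + max(0, -1) = 1
  height(2) = 1 + max(-1, 1) = 2
  height(27) = 1 + max(-1, -1) = 0
  height(35) = 1 + max(-1, -1) = 0
  height(29) = 1 + max(0, 0) = 1
  height(25) = 1 + max(-1, 1) = 2
  height(17) = 1 + max(2, 2) = 3
Height = 3


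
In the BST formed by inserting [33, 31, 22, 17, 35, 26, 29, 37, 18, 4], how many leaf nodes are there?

Tree built from: [33, 31, 22, 17, 35, 26, 29, 37, 18, 4]
Tree (level-order array): [33, 31, 35, 22, None, None, 37, 17, 26, None, None, 4, 18, None, 29]
Rule: A leaf has 0 children.
Per-node child counts:
  node 33: 2 child(ren)
  node 31: 1 child(ren)
  node 22: 2 child(ren)
  node 17: 2 child(ren)
  node 4: 0 child(ren)
  node 18: 0 child(ren)
  node 26: 1 child(ren)
  node 29: 0 child(ren)
  node 35: 1 child(ren)
  node 37: 0 child(ren)
Matching nodes: [4, 18, 29, 37]
Count of leaf nodes: 4


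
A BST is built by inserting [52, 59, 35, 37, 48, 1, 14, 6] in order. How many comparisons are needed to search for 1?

Search path for 1: 52 -> 35 -> 1
Found: True
Comparisons: 3


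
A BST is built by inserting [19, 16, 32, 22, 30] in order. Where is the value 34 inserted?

Starting tree (level order): [19, 16, 32, None, None, 22, None, None, 30]
Insertion path: 19 -> 32
Result: insert 34 as right child of 32
Final tree (level order): [19, 16, 32, None, None, 22, 34, None, 30]


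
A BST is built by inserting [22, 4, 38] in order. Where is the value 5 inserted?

Starting tree (level order): [22, 4, 38]
Insertion path: 22 -> 4
Result: insert 5 as right child of 4
Final tree (level order): [22, 4, 38, None, 5]


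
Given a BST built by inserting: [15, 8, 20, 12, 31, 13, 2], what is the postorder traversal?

Tree insertion order: [15, 8, 20, 12, 31, 13, 2]
Tree (level-order array): [15, 8, 20, 2, 12, None, 31, None, None, None, 13]
Postorder traversal: [2, 13, 12, 8, 31, 20, 15]


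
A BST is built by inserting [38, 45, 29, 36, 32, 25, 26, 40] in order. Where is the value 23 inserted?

Starting tree (level order): [38, 29, 45, 25, 36, 40, None, None, 26, 32]
Insertion path: 38 -> 29 -> 25
Result: insert 23 as left child of 25
Final tree (level order): [38, 29, 45, 25, 36, 40, None, 23, 26, 32]


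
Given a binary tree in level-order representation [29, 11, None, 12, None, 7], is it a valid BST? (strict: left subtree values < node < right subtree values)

Level-order array: [29, 11, None, 12, None, 7]
Validate using subtree bounds (lo, hi): at each node, require lo < value < hi,
then recurse left with hi=value and right with lo=value.
Preorder trace (stopping at first violation):
  at node 29 with bounds (-inf, +inf): OK
  at node 11 with bounds (-inf, 29): OK
  at node 12 with bounds (-inf, 11): VIOLATION
Node 12 violates its bound: not (-inf < 12 < 11).
Result: Not a valid BST


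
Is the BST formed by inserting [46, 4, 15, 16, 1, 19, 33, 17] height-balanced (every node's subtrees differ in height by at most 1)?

Tree (level-order array): [46, 4, None, 1, 15, None, None, None, 16, None, 19, 17, 33]
Definition: a tree is height-balanced if, at every node, |h(left) - h(right)| <= 1 (empty subtree has height -1).
Bottom-up per-node check:
  node 1: h_left=-1, h_right=-1, diff=0 [OK], height=0
  node 17: h_left=-1, h_right=-1, diff=0 [OK], height=0
  node 33: h_left=-1, h_right=-1, diff=0 [OK], height=0
  node 19: h_left=0, h_right=0, diff=0 [OK], height=1
  node 16: h_left=-1, h_right=1, diff=2 [FAIL (|-1-1|=2 > 1)], height=2
  node 15: h_left=-1, h_right=2, diff=3 [FAIL (|-1-2|=3 > 1)], height=3
  node 4: h_left=0, h_right=3, diff=3 [FAIL (|0-3|=3 > 1)], height=4
  node 46: h_left=4, h_right=-1, diff=5 [FAIL (|4--1|=5 > 1)], height=5
Node 16 violates the condition: |-1 - 1| = 2 > 1.
Result: Not balanced


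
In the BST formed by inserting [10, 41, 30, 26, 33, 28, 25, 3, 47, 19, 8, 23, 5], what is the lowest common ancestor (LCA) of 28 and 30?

Tree insertion order: [10, 41, 30, 26, 33, 28, 25, 3, 47, 19, 8, 23, 5]
Tree (level-order array): [10, 3, 41, None, 8, 30, 47, 5, None, 26, 33, None, None, None, None, 25, 28, None, None, 19, None, None, None, None, 23]
In a BST, the LCA of p=28, q=30 is the first node v on the
root-to-leaf path with p <= v <= q (go left if both < v, right if both > v).
Walk from root:
  at 10: both 28 and 30 > 10, go right
  at 41: both 28 and 30 < 41, go left
  at 30: 28 <= 30 <= 30, this is the LCA
LCA = 30


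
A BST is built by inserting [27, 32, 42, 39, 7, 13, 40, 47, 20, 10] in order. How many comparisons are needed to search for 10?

Search path for 10: 27 -> 7 -> 13 -> 10
Found: True
Comparisons: 4


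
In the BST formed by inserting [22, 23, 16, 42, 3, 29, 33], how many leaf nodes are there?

Tree built from: [22, 23, 16, 42, 3, 29, 33]
Tree (level-order array): [22, 16, 23, 3, None, None, 42, None, None, 29, None, None, 33]
Rule: A leaf has 0 children.
Per-node child counts:
  node 22: 2 child(ren)
  node 16: 1 child(ren)
  node 3: 0 child(ren)
  node 23: 1 child(ren)
  node 42: 1 child(ren)
  node 29: 1 child(ren)
  node 33: 0 child(ren)
Matching nodes: [3, 33]
Count of leaf nodes: 2


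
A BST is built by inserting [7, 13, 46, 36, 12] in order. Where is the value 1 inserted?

Starting tree (level order): [7, None, 13, 12, 46, None, None, 36]
Insertion path: 7
Result: insert 1 as left child of 7
Final tree (level order): [7, 1, 13, None, None, 12, 46, None, None, 36]


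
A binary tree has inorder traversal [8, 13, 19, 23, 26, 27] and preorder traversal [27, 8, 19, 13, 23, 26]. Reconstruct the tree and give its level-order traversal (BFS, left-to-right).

Inorder:  [8, 13, 19, 23, 26, 27]
Preorder: [27, 8, 19, 13, 23, 26]
Algorithm: preorder visits root first, so consume preorder in order;
for each root, split the current inorder slice at that value into
left-subtree inorder and right-subtree inorder, then recurse.
Recursive splits:
  root=27; inorder splits into left=[8, 13, 19, 23, 26], right=[]
  root=8; inorder splits into left=[], right=[13, 19, 23, 26]
  root=19; inorder splits into left=[13], right=[23, 26]
  root=13; inorder splits into left=[], right=[]
  root=23; inorder splits into left=[], right=[26]
  root=26; inorder splits into left=[], right=[]
Reconstructed level-order: [27, 8, 19, 13, 23, 26]


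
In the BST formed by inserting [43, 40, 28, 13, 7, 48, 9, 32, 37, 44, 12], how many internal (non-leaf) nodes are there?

Tree built from: [43, 40, 28, 13, 7, 48, 9, 32, 37, 44, 12]
Tree (level-order array): [43, 40, 48, 28, None, 44, None, 13, 32, None, None, 7, None, None, 37, None, 9, None, None, None, 12]
Rule: An internal node has at least one child.
Per-node child counts:
  node 43: 2 child(ren)
  node 40: 1 child(ren)
  node 28: 2 child(ren)
  node 13: 1 child(ren)
  node 7: 1 child(ren)
  node 9: 1 child(ren)
  node 12: 0 child(ren)
  node 32: 1 child(ren)
  node 37: 0 child(ren)
  node 48: 1 child(ren)
  node 44: 0 child(ren)
Matching nodes: [43, 40, 28, 13, 7, 9, 32, 48]
Count of internal (non-leaf) nodes: 8


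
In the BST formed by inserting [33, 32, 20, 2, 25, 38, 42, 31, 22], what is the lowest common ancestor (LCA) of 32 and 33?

Tree insertion order: [33, 32, 20, 2, 25, 38, 42, 31, 22]
Tree (level-order array): [33, 32, 38, 20, None, None, 42, 2, 25, None, None, None, None, 22, 31]
In a BST, the LCA of p=32, q=33 is the first node v on the
root-to-leaf path with p <= v <= q (go left if both < v, right if both > v).
Walk from root:
  at 33: 32 <= 33 <= 33, this is the LCA
LCA = 33


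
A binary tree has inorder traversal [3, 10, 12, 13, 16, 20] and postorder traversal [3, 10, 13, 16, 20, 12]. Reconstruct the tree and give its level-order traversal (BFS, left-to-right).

Inorder:   [3, 10, 12, 13, 16, 20]
Postorder: [3, 10, 13, 16, 20, 12]
Algorithm: postorder visits root last, so walk postorder right-to-left;
each value is the root of the current inorder slice — split it at that
value, recurse on the right subtree first, then the left.
Recursive splits:
  root=12; inorder splits into left=[3, 10], right=[13, 16, 20]
  root=20; inorder splits into left=[13, 16], right=[]
  root=16; inorder splits into left=[13], right=[]
  root=13; inorder splits into left=[], right=[]
  root=10; inorder splits into left=[3], right=[]
  root=3; inorder splits into left=[], right=[]
Reconstructed level-order: [12, 10, 20, 3, 16, 13]


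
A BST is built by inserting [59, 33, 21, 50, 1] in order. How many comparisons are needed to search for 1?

Search path for 1: 59 -> 33 -> 21 -> 1
Found: True
Comparisons: 4


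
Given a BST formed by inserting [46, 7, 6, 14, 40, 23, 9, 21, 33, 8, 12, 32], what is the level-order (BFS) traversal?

Tree insertion order: [46, 7, 6, 14, 40, 23, 9, 21, 33, 8, 12, 32]
Tree (level-order array): [46, 7, None, 6, 14, None, None, 9, 40, 8, 12, 23, None, None, None, None, None, 21, 33, None, None, 32]
BFS from the root, enqueuing left then right child of each popped node:
  queue [46] -> pop 46, enqueue [7], visited so far: [46]
  queue [7] -> pop 7, enqueue [6, 14], visited so far: [46, 7]
  queue [6, 14] -> pop 6, enqueue [none], visited so far: [46, 7, 6]
  queue [14] -> pop 14, enqueue [9, 40], visited so far: [46, 7, 6, 14]
  queue [9, 40] -> pop 9, enqueue [8, 12], visited so far: [46, 7, 6, 14, 9]
  queue [40, 8, 12] -> pop 40, enqueue [23], visited so far: [46, 7, 6, 14, 9, 40]
  queue [8, 12, 23] -> pop 8, enqueue [none], visited so far: [46, 7, 6, 14, 9, 40, 8]
  queue [12, 23] -> pop 12, enqueue [none], visited so far: [46, 7, 6, 14, 9, 40, 8, 12]
  queue [23] -> pop 23, enqueue [21, 33], visited so far: [46, 7, 6, 14, 9, 40, 8, 12, 23]
  queue [21, 33] -> pop 21, enqueue [none], visited so far: [46, 7, 6, 14, 9, 40, 8, 12, 23, 21]
  queue [33] -> pop 33, enqueue [32], visited so far: [46, 7, 6, 14, 9, 40, 8, 12, 23, 21, 33]
  queue [32] -> pop 32, enqueue [none], visited so far: [46, 7, 6, 14, 9, 40, 8, 12, 23, 21, 33, 32]
Result: [46, 7, 6, 14, 9, 40, 8, 12, 23, 21, 33, 32]


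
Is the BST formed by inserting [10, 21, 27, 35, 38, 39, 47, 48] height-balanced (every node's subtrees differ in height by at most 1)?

Tree (level-order array): [10, None, 21, None, 27, None, 35, None, 38, None, 39, None, 47, None, 48]
Definition: a tree is height-balanced if, at every node, |h(left) - h(right)| <= 1 (empty subtree has height -1).
Bottom-up per-node check:
  node 48: h_left=-1, h_right=-1, diff=0 [OK], height=0
  node 47: h_left=-1, h_right=0, diff=1 [OK], height=1
  node 39: h_left=-1, h_right=1, diff=2 [FAIL (|-1-1|=2 > 1)], height=2
  node 38: h_left=-1, h_right=2, diff=3 [FAIL (|-1-2|=3 > 1)], height=3
  node 35: h_left=-1, h_right=3, diff=4 [FAIL (|-1-3|=4 > 1)], height=4
  node 27: h_left=-1, h_right=4, diff=5 [FAIL (|-1-4|=5 > 1)], height=5
  node 21: h_left=-1, h_right=5, diff=6 [FAIL (|-1-5|=6 > 1)], height=6
  node 10: h_left=-1, h_right=6, diff=7 [FAIL (|-1-6|=7 > 1)], height=7
Node 39 violates the condition: |-1 - 1| = 2 > 1.
Result: Not balanced


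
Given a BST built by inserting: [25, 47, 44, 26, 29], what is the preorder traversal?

Tree insertion order: [25, 47, 44, 26, 29]
Tree (level-order array): [25, None, 47, 44, None, 26, None, None, 29]
Preorder traversal: [25, 47, 44, 26, 29]


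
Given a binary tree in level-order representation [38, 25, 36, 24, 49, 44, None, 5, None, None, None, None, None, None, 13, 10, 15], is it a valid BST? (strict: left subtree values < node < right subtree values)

Level-order array: [38, 25, 36, 24, 49, 44, None, 5, None, None, None, None, None, None, 13, 10, 15]
Validate using subtree bounds (lo, hi): at each node, require lo < value < hi,
then recurse left with hi=value and right with lo=value.
Preorder trace (stopping at first violation):
  at node 38 with bounds (-inf, +inf): OK
  at node 25 with bounds (-inf, 38): OK
  at node 24 with bounds (-inf, 25): OK
  at node 5 with bounds (-inf, 24): OK
  at node 13 with bounds (5, 24): OK
  at node 10 with bounds (5, 13): OK
  at node 15 with bounds (13, 24): OK
  at node 49 with bounds (25, 38): VIOLATION
Node 49 violates its bound: not (25 < 49 < 38).
Result: Not a valid BST


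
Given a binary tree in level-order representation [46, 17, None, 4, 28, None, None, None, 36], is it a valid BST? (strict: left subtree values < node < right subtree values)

Level-order array: [46, 17, None, 4, 28, None, None, None, 36]
Validate using subtree bounds (lo, hi): at each node, require lo < value < hi,
then recurse left with hi=value and right with lo=value.
Preorder trace (stopping at first violation):
  at node 46 with bounds (-inf, +inf): OK
  at node 17 with bounds (-inf, 46): OK
  at node 4 with bounds (-inf, 17): OK
  at node 28 with bounds (17, 46): OK
  at node 36 with bounds (28, 46): OK
No violation found at any node.
Result: Valid BST


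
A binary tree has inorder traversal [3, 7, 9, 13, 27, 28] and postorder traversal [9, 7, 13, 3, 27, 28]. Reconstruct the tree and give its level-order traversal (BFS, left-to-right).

Inorder:   [3, 7, 9, 13, 27, 28]
Postorder: [9, 7, 13, 3, 27, 28]
Algorithm: postorder visits root last, so walk postorder right-to-left;
each value is the root of the current inorder slice — split it at that
value, recurse on the right subtree first, then the left.
Recursive splits:
  root=28; inorder splits into left=[3, 7, 9, 13, 27], right=[]
  root=27; inorder splits into left=[3, 7, 9, 13], right=[]
  root=3; inorder splits into left=[], right=[7, 9, 13]
  root=13; inorder splits into left=[7, 9], right=[]
  root=7; inorder splits into left=[], right=[9]
  root=9; inorder splits into left=[], right=[]
Reconstructed level-order: [28, 27, 3, 13, 7, 9]


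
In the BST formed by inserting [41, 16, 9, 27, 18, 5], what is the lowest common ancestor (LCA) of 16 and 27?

Tree insertion order: [41, 16, 9, 27, 18, 5]
Tree (level-order array): [41, 16, None, 9, 27, 5, None, 18]
In a BST, the LCA of p=16, q=27 is the first node v on the
root-to-leaf path with p <= v <= q (go left if both < v, right if both > v).
Walk from root:
  at 41: both 16 and 27 < 41, go left
  at 16: 16 <= 16 <= 27, this is the LCA
LCA = 16


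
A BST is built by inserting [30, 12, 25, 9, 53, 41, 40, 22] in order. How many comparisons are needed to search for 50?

Search path for 50: 30 -> 53 -> 41
Found: False
Comparisons: 3


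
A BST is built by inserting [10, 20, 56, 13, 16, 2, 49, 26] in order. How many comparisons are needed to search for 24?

Search path for 24: 10 -> 20 -> 56 -> 49 -> 26
Found: False
Comparisons: 5


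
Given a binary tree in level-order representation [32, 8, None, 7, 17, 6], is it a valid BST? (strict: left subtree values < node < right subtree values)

Level-order array: [32, 8, None, 7, 17, 6]
Validate using subtree bounds (lo, hi): at each node, require lo < value < hi,
then recurse left with hi=value and right with lo=value.
Preorder trace (stopping at first violation):
  at node 32 with bounds (-inf, +inf): OK
  at node 8 with bounds (-inf, 32): OK
  at node 7 with bounds (-inf, 8): OK
  at node 6 with bounds (-inf, 7): OK
  at node 17 with bounds (8, 32): OK
No violation found at any node.
Result: Valid BST


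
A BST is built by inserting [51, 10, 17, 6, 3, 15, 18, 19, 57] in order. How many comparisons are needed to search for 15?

Search path for 15: 51 -> 10 -> 17 -> 15
Found: True
Comparisons: 4


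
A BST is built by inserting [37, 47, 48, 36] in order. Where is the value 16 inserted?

Starting tree (level order): [37, 36, 47, None, None, None, 48]
Insertion path: 37 -> 36
Result: insert 16 as left child of 36
Final tree (level order): [37, 36, 47, 16, None, None, 48]


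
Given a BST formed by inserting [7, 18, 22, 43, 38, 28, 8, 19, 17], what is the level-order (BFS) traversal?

Tree insertion order: [7, 18, 22, 43, 38, 28, 8, 19, 17]
Tree (level-order array): [7, None, 18, 8, 22, None, 17, 19, 43, None, None, None, None, 38, None, 28]
BFS from the root, enqueuing left then right child of each popped node:
  queue [7] -> pop 7, enqueue [18], visited so far: [7]
  queue [18] -> pop 18, enqueue [8, 22], visited so far: [7, 18]
  queue [8, 22] -> pop 8, enqueue [17], visited so far: [7, 18, 8]
  queue [22, 17] -> pop 22, enqueue [19, 43], visited so far: [7, 18, 8, 22]
  queue [17, 19, 43] -> pop 17, enqueue [none], visited so far: [7, 18, 8, 22, 17]
  queue [19, 43] -> pop 19, enqueue [none], visited so far: [7, 18, 8, 22, 17, 19]
  queue [43] -> pop 43, enqueue [38], visited so far: [7, 18, 8, 22, 17, 19, 43]
  queue [38] -> pop 38, enqueue [28], visited so far: [7, 18, 8, 22, 17, 19, 43, 38]
  queue [28] -> pop 28, enqueue [none], visited so far: [7, 18, 8, 22, 17, 19, 43, 38, 28]
Result: [7, 18, 8, 22, 17, 19, 43, 38, 28]


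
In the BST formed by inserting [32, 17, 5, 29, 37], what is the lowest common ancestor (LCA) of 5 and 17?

Tree insertion order: [32, 17, 5, 29, 37]
Tree (level-order array): [32, 17, 37, 5, 29]
In a BST, the LCA of p=5, q=17 is the first node v on the
root-to-leaf path with p <= v <= q (go left if both < v, right if both > v).
Walk from root:
  at 32: both 5 and 17 < 32, go left
  at 17: 5 <= 17 <= 17, this is the LCA
LCA = 17


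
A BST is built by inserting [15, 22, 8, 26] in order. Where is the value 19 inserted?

Starting tree (level order): [15, 8, 22, None, None, None, 26]
Insertion path: 15 -> 22
Result: insert 19 as left child of 22
Final tree (level order): [15, 8, 22, None, None, 19, 26]


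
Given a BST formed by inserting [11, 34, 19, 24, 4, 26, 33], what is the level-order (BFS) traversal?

Tree insertion order: [11, 34, 19, 24, 4, 26, 33]
Tree (level-order array): [11, 4, 34, None, None, 19, None, None, 24, None, 26, None, 33]
BFS from the root, enqueuing left then right child of each popped node:
  queue [11] -> pop 11, enqueue [4, 34], visited so far: [11]
  queue [4, 34] -> pop 4, enqueue [none], visited so far: [11, 4]
  queue [34] -> pop 34, enqueue [19], visited so far: [11, 4, 34]
  queue [19] -> pop 19, enqueue [24], visited so far: [11, 4, 34, 19]
  queue [24] -> pop 24, enqueue [26], visited so far: [11, 4, 34, 19, 24]
  queue [26] -> pop 26, enqueue [33], visited so far: [11, 4, 34, 19, 24, 26]
  queue [33] -> pop 33, enqueue [none], visited so far: [11, 4, 34, 19, 24, 26, 33]
Result: [11, 4, 34, 19, 24, 26, 33]


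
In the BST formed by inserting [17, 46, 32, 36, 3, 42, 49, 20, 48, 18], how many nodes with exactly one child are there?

Tree built from: [17, 46, 32, 36, 3, 42, 49, 20, 48, 18]
Tree (level-order array): [17, 3, 46, None, None, 32, 49, 20, 36, 48, None, 18, None, None, 42]
Rule: These are nodes with exactly 1 non-null child.
Per-node child counts:
  node 17: 2 child(ren)
  node 3: 0 child(ren)
  node 46: 2 child(ren)
  node 32: 2 child(ren)
  node 20: 1 child(ren)
  node 18: 0 child(ren)
  node 36: 1 child(ren)
  node 42: 0 child(ren)
  node 49: 1 child(ren)
  node 48: 0 child(ren)
Matching nodes: [20, 36, 49]
Count of nodes with exactly one child: 3


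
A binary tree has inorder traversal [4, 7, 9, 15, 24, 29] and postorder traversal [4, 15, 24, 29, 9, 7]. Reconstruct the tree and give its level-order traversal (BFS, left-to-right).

Inorder:   [4, 7, 9, 15, 24, 29]
Postorder: [4, 15, 24, 29, 9, 7]
Algorithm: postorder visits root last, so walk postorder right-to-left;
each value is the root of the current inorder slice — split it at that
value, recurse on the right subtree first, then the left.
Recursive splits:
  root=7; inorder splits into left=[4], right=[9, 15, 24, 29]
  root=9; inorder splits into left=[], right=[15, 24, 29]
  root=29; inorder splits into left=[15, 24], right=[]
  root=24; inorder splits into left=[15], right=[]
  root=15; inorder splits into left=[], right=[]
  root=4; inorder splits into left=[], right=[]
Reconstructed level-order: [7, 4, 9, 29, 24, 15]


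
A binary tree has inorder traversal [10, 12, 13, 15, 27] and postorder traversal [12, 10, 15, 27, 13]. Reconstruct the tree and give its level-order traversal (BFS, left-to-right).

Inorder:   [10, 12, 13, 15, 27]
Postorder: [12, 10, 15, 27, 13]
Algorithm: postorder visits root last, so walk postorder right-to-left;
each value is the root of the current inorder slice — split it at that
value, recurse on the right subtree first, then the left.
Recursive splits:
  root=13; inorder splits into left=[10, 12], right=[15, 27]
  root=27; inorder splits into left=[15], right=[]
  root=15; inorder splits into left=[], right=[]
  root=10; inorder splits into left=[], right=[12]
  root=12; inorder splits into left=[], right=[]
Reconstructed level-order: [13, 10, 27, 12, 15]


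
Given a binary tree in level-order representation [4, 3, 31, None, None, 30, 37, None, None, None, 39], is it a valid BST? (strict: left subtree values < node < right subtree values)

Level-order array: [4, 3, 31, None, None, 30, 37, None, None, None, 39]
Validate using subtree bounds (lo, hi): at each node, require lo < value < hi,
then recurse left with hi=value and right with lo=value.
Preorder trace (stopping at first violation):
  at node 4 with bounds (-inf, +inf): OK
  at node 3 with bounds (-inf, 4): OK
  at node 31 with bounds (4, +inf): OK
  at node 30 with bounds (4, 31): OK
  at node 37 with bounds (31, +inf): OK
  at node 39 with bounds (37, +inf): OK
No violation found at any node.
Result: Valid BST


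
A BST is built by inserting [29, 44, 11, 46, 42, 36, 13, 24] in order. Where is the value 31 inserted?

Starting tree (level order): [29, 11, 44, None, 13, 42, 46, None, 24, 36]
Insertion path: 29 -> 44 -> 42 -> 36
Result: insert 31 as left child of 36
Final tree (level order): [29, 11, 44, None, 13, 42, 46, None, 24, 36, None, None, None, None, None, 31]


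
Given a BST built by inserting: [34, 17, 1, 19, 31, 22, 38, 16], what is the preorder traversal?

Tree insertion order: [34, 17, 1, 19, 31, 22, 38, 16]
Tree (level-order array): [34, 17, 38, 1, 19, None, None, None, 16, None, 31, None, None, 22]
Preorder traversal: [34, 17, 1, 16, 19, 31, 22, 38]


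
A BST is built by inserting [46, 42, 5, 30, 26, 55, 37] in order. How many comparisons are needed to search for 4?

Search path for 4: 46 -> 42 -> 5
Found: False
Comparisons: 3


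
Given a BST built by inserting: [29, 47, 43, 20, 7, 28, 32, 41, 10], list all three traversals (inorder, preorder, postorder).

Tree insertion order: [29, 47, 43, 20, 7, 28, 32, 41, 10]
Tree (level-order array): [29, 20, 47, 7, 28, 43, None, None, 10, None, None, 32, None, None, None, None, 41]
Inorder (L, root, R): [7, 10, 20, 28, 29, 32, 41, 43, 47]
Preorder (root, L, R): [29, 20, 7, 10, 28, 47, 43, 32, 41]
Postorder (L, R, root): [10, 7, 28, 20, 41, 32, 43, 47, 29]


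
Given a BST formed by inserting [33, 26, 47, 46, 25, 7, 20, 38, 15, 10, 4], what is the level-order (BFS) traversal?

Tree insertion order: [33, 26, 47, 46, 25, 7, 20, 38, 15, 10, 4]
Tree (level-order array): [33, 26, 47, 25, None, 46, None, 7, None, 38, None, 4, 20, None, None, None, None, 15, None, 10]
BFS from the root, enqueuing left then right child of each popped node:
  queue [33] -> pop 33, enqueue [26, 47], visited so far: [33]
  queue [26, 47] -> pop 26, enqueue [25], visited so far: [33, 26]
  queue [47, 25] -> pop 47, enqueue [46], visited so far: [33, 26, 47]
  queue [25, 46] -> pop 25, enqueue [7], visited so far: [33, 26, 47, 25]
  queue [46, 7] -> pop 46, enqueue [38], visited so far: [33, 26, 47, 25, 46]
  queue [7, 38] -> pop 7, enqueue [4, 20], visited so far: [33, 26, 47, 25, 46, 7]
  queue [38, 4, 20] -> pop 38, enqueue [none], visited so far: [33, 26, 47, 25, 46, 7, 38]
  queue [4, 20] -> pop 4, enqueue [none], visited so far: [33, 26, 47, 25, 46, 7, 38, 4]
  queue [20] -> pop 20, enqueue [15], visited so far: [33, 26, 47, 25, 46, 7, 38, 4, 20]
  queue [15] -> pop 15, enqueue [10], visited so far: [33, 26, 47, 25, 46, 7, 38, 4, 20, 15]
  queue [10] -> pop 10, enqueue [none], visited so far: [33, 26, 47, 25, 46, 7, 38, 4, 20, 15, 10]
Result: [33, 26, 47, 25, 46, 7, 38, 4, 20, 15, 10]


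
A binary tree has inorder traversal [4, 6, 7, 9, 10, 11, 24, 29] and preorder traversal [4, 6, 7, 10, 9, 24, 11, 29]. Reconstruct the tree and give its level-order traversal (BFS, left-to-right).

Inorder:  [4, 6, 7, 9, 10, 11, 24, 29]
Preorder: [4, 6, 7, 10, 9, 24, 11, 29]
Algorithm: preorder visits root first, so consume preorder in order;
for each root, split the current inorder slice at that value into
left-subtree inorder and right-subtree inorder, then recurse.
Recursive splits:
  root=4; inorder splits into left=[], right=[6, 7, 9, 10, 11, 24, 29]
  root=6; inorder splits into left=[], right=[7, 9, 10, 11, 24, 29]
  root=7; inorder splits into left=[], right=[9, 10, 11, 24, 29]
  root=10; inorder splits into left=[9], right=[11, 24, 29]
  root=9; inorder splits into left=[], right=[]
  root=24; inorder splits into left=[11], right=[29]
  root=11; inorder splits into left=[], right=[]
  root=29; inorder splits into left=[], right=[]
Reconstructed level-order: [4, 6, 7, 10, 9, 24, 11, 29]


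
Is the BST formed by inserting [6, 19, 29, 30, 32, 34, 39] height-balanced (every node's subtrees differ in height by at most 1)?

Tree (level-order array): [6, None, 19, None, 29, None, 30, None, 32, None, 34, None, 39]
Definition: a tree is height-balanced if, at every node, |h(left) - h(right)| <= 1 (empty subtree has height -1).
Bottom-up per-node check:
  node 39: h_left=-1, h_right=-1, diff=0 [OK], height=0
  node 34: h_left=-1, h_right=0, diff=1 [OK], height=1
  node 32: h_left=-1, h_right=1, diff=2 [FAIL (|-1-1|=2 > 1)], height=2
  node 30: h_left=-1, h_right=2, diff=3 [FAIL (|-1-2|=3 > 1)], height=3
  node 29: h_left=-1, h_right=3, diff=4 [FAIL (|-1-3|=4 > 1)], height=4
  node 19: h_left=-1, h_right=4, diff=5 [FAIL (|-1-4|=5 > 1)], height=5
  node 6: h_left=-1, h_right=5, diff=6 [FAIL (|-1-5|=6 > 1)], height=6
Node 32 violates the condition: |-1 - 1| = 2 > 1.
Result: Not balanced


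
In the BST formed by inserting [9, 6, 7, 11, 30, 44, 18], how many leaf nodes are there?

Tree built from: [9, 6, 7, 11, 30, 44, 18]
Tree (level-order array): [9, 6, 11, None, 7, None, 30, None, None, 18, 44]
Rule: A leaf has 0 children.
Per-node child counts:
  node 9: 2 child(ren)
  node 6: 1 child(ren)
  node 7: 0 child(ren)
  node 11: 1 child(ren)
  node 30: 2 child(ren)
  node 18: 0 child(ren)
  node 44: 0 child(ren)
Matching nodes: [7, 18, 44]
Count of leaf nodes: 3


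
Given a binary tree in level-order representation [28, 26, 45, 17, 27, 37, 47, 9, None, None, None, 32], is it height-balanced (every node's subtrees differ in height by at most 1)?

Tree (level-order array): [28, 26, 45, 17, 27, 37, 47, 9, None, None, None, 32]
Definition: a tree is height-balanced if, at every node, |h(left) - h(right)| <= 1 (empty subtree has height -1).
Bottom-up per-node check:
  node 9: h_left=-1, h_right=-1, diff=0 [OK], height=0
  node 17: h_left=0, h_right=-1, diff=1 [OK], height=1
  node 27: h_left=-1, h_right=-1, diff=0 [OK], height=0
  node 26: h_left=1, h_right=0, diff=1 [OK], height=2
  node 32: h_left=-1, h_right=-1, diff=0 [OK], height=0
  node 37: h_left=0, h_right=-1, diff=1 [OK], height=1
  node 47: h_left=-1, h_right=-1, diff=0 [OK], height=0
  node 45: h_left=1, h_right=0, diff=1 [OK], height=2
  node 28: h_left=2, h_right=2, diff=0 [OK], height=3
All nodes satisfy the balance condition.
Result: Balanced
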